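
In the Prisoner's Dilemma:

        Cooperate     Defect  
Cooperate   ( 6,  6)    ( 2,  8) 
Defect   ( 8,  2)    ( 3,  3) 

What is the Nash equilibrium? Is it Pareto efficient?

(Defect, Defect) is NE; not Pareto efficient

Work:
Defect dominates Cooperate for both players:
If P2 cooperates: Defect (8) > Cooperate (6)
If P2 defects: Defect (3) > Cooperate (2)
NE: (Defect, Defect) with payoff (3, 3)
But (Cooperate, Cooperate) = (6, 6) Pareto dominates (3, 3)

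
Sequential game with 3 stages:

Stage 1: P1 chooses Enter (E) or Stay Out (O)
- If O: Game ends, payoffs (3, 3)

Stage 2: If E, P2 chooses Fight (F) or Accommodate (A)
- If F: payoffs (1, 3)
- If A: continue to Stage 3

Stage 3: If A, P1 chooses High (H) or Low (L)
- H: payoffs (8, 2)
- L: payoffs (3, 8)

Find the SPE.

SPE: (O, F, H); Outcome (3, 3)

Work:
Stage 3: P1 chooses H (8 vs 3)
Stage 2: P2: F->3, A->2 (anticipating H). Choose F
Stage 1: P1: O->3, E->1 (anticipating F, H). Choose O
SPE path: O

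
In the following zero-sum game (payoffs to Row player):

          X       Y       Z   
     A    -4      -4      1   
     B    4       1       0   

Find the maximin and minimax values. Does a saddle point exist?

Maximin = 0, Minimax = 1, Saddle: False

Work:
Row minimums: [-4, 0] → maximin = 0
Column maximums: [4, 1, 1] → minimax = 1
No saddle point (maximin ≠ minimax). Mixed strategy needed.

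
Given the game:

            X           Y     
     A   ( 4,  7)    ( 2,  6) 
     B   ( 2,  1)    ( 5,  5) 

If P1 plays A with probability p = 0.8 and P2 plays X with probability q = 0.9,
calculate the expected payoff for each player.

E[P1] = 3.5, E[P2] = 5.8

Work:
E[P1] = p·q·π₁(A,X) + p·(1-q)·π₁(A,Y) + (1-p)·q·π₁(B,X) + (1-p)·(1-q)·π₁(B,Y)
= 0.8·0.9·4 + 0.8·0.1·2 + 0.2·0.9·2 + 0.2·0.1·5
= 3.5

E[P2] = 5.8 (similar calculation)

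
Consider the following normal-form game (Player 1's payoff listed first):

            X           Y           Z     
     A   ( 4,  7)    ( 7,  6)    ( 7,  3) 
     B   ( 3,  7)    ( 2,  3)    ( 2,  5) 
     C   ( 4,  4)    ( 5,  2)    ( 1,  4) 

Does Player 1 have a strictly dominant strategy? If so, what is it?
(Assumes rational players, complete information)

No strictly dominant strategy exists for Player 1

Work:
A strategy strictly dominates another if it gives a strictly higher payoff against every opponent action. Compare each pair of P1's strategies column-by-column:
  A vs B: [4 vs 3, 7 vs 2, 7 vs 2] → A strictly dominates B
  A vs C: [4 vs 4, 7 vs 5, 7 vs 1] → A does not strictly dominate C (column X: 4 ≤ 4)
  B vs A: [3 vs 4, 2 vs 7, 2 vs 7] → B does not strictly dominate A (column X: 3 ≤ 4)
  B vs C: [3 vs 4, 2 vs 5, 2 vs 1] → B does not strictly dominate C (column X: 3 ≤ 4)
  C vs A: [4 vs 4, 5 vs 7, 1 vs 7] → C does not strictly dominate A (column X: 4 ≤ 4)
  C vs B: [4 vs 3, 5 vs 2, 1 vs 2] → C does not strictly dominate B (column Z: 1 ≤ 2)
No single strategy strictly dominates all others → no strictly dominant strategy.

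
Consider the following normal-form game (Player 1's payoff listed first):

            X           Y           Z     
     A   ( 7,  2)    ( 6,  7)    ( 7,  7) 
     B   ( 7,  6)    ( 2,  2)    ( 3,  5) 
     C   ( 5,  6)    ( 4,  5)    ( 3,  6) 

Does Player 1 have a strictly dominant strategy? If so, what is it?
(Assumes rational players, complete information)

No strictly dominant strategy exists for Player 1

Work:
A strategy strictly dominates another if it gives a strictly higher payoff against every opponent action. Compare each pair of P1's strategies column-by-column:
  A vs B: [7 vs 7, 6 vs 2, 7 vs 3] → A does not strictly dominate B (column X: 7 ≤ 7)
  A vs C: [7 vs 5, 6 vs 4, 7 vs 3] → A strictly dominates C
  B vs A: [7 vs 7, 2 vs 6, 3 vs 7] → B does not strictly dominate A (column X: 7 ≤ 7)
  B vs C: [7 vs 5, 2 vs 4, 3 vs 3] → B does not strictly dominate C (column Y: 2 ≤ 4)
  C vs A: [5 vs 7, 4 vs 6, 3 vs 7] → C does not strictly dominate A (column X: 5 ≤ 7)
  C vs B: [5 vs 7, 4 vs 2, 3 vs 3] → C does not strictly dominate B (column X: 5 ≤ 7)
No single strategy strictly dominates all others → no strictly dominant strategy.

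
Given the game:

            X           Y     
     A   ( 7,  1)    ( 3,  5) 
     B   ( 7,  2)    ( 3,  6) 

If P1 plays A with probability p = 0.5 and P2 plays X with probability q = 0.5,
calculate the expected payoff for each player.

E[P1] = 5.0, E[P2] = 3.5

Work:
E[P1] = p·q·π₁(A,X) + p·(1-q)·π₁(A,Y) + (1-p)·q·π₁(B,X) + (1-p)·(1-q)·π₁(B,Y)
= 0.5·0.5·7 + 0.5·0.5·3 + 0.5·0.5·7 + 0.5·0.5·3
= 5.0

E[P2] = 3.5 (similar calculation)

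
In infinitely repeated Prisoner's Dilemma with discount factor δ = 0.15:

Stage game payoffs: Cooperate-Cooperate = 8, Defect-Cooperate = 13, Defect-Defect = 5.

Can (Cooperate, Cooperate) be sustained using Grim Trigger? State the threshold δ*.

δ* = 0.625; since δ = 0.15 < 0.625, cooperation cannot be sustained

Work:
For Grim Trigger:
Cooperate forever: 8/(1-δ)
Defect then punished: 13 + 5·δ/(1-δ)
Need: 8/(1-δ) ≥ 13 + 5·δ/(1-δ)
Solving: δ ≥ (T-R)/(T-P) = (13-8)/(13-5) = 0.625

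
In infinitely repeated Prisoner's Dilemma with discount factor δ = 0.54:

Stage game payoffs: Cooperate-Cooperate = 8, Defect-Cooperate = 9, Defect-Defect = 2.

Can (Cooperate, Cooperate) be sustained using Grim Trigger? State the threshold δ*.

δ* = 0.1429; since δ = 0.54 ≥ 0.1429, cooperation can be sustained

Work:
For Grim Trigger:
Cooperate forever: 8/(1-δ)
Defect then punished: 9 + 2·δ/(1-δ)
Need: 8/(1-δ) ≥ 9 + 2·δ/(1-δ)
Solving: δ ≥ (T-R)/(T-P) = (9-8)/(9-2) = 0.1429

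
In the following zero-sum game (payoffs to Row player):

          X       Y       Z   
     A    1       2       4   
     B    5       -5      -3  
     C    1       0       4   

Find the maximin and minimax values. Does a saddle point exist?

Maximin = 1, Minimax = 2, Saddle: False

Work:
Row minimums: [1, -5, 0] → maximin = 1
Column maximums: [5, 2, 4] → minimax = 2
No saddle point (maximin ≠ minimax). Mixed strategy needed.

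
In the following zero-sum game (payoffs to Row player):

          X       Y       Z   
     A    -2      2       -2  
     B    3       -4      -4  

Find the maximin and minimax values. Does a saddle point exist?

Maximin = -2, Minimax = -2, Saddle: True

Work:
Row minimums: [-2, -4] → maximin = -2
Column maximums: [3, 2, -2] → minimax = -2
Saddle point exists! Game value = -2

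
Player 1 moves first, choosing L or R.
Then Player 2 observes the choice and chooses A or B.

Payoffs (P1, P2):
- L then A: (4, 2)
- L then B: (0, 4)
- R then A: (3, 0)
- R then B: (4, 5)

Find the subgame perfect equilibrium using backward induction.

P1 plays R, P2 plays B after L and B after R; Payoff (4, 5)

Work:
Backward induction:
After L: P2 chooses B → P1 gets 0
After R: P2 chooses B → P1 gets 4
P1 chooses R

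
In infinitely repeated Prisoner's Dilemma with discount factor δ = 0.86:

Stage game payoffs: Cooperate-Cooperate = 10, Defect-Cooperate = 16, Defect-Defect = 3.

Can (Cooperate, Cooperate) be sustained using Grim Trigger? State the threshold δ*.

δ* = 0.4615; since δ = 0.86 ≥ 0.4615, cooperation can be sustained

Work:
For Grim Trigger:
Cooperate forever: 10/(1-δ)
Defect then punished: 16 + 3·δ/(1-δ)
Need: 10/(1-δ) ≥ 16 + 3·δ/(1-δ)
Solving: δ ≥ (T-R)/(T-P) = (16-10)/(16-3) = 0.4615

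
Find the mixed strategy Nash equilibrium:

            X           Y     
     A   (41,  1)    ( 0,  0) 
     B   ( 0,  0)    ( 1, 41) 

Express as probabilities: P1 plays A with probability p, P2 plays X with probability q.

p = 0.9762, q = 0.0238

Work:
Find probabilities that make opponent indifferent:
P2 chooses q to make P1 indifferent between A and B
P1 chooses p to make P2 indifferent between X and Y
Mixed NE: P1 plays (A: 0.9762, B: 0.0238), P2 plays (X: 0.0238, Y: 0.9762)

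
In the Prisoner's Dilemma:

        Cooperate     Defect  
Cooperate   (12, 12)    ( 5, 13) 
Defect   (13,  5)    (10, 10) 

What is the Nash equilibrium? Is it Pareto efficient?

(Defect, Defect) is NE; not Pareto efficient

Work:
Defect dominates Cooperate for both players:
If P2 cooperates: Defect (13) > Cooperate (12)
If P2 defects: Defect (10) > Cooperate (5)
NE: (Defect, Defect) with payoff (10, 10)
But (Cooperate, Cooperate) = (12, 12) Pareto dominates (10, 10)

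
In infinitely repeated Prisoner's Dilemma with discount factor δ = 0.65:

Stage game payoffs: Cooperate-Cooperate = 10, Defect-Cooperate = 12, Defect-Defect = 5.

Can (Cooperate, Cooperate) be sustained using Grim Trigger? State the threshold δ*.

δ* = 0.2857; since δ = 0.65 ≥ 0.2857, cooperation can be sustained

Work:
For Grim Trigger:
Cooperate forever: 10/(1-δ)
Defect then punished: 12 + 5·δ/(1-δ)
Need: 10/(1-δ) ≥ 12 + 5·δ/(1-δ)
Solving: δ ≥ (T-R)/(T-P) = (12-10)/(12-5) = 0.2857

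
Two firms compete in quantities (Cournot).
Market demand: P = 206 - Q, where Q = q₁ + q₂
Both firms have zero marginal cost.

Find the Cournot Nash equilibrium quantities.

q₁* = q₂* = 68.67; P* = 68.67

Work:
Profit: π_i = P·q_i = (a - q_i - q_j)·q_i
FOC: ∂π_i/∂q_i = a - 2q_i - q_j = 0
Reaction function: q_i = (206 - q_j)/2
Symmetry: q* = 206/3 = 68.67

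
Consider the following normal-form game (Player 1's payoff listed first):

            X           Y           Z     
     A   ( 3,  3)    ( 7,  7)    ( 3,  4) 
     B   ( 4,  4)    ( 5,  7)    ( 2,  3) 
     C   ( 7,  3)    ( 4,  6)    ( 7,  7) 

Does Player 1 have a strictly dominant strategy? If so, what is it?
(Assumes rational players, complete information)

No strictly dominant strategy exists for Player 1

Work:
A strategy strictly dominates another if it gives a strictly higher payoff against every opponent action. Compare each pair of P1's strategies column-by-column:
  A vs B: [3 vs 4, 7 vs 5, 3 vs 2] → A does not strictly dominate B (column X: 3 ≤ 4)
  A vs C: [3 vs 7, 7 vs 4, 3 vs 7] → A does not strictly dominate C (column X: 3 ≤ 7)
  B vs A: [4 vs 3, 5 vs 7, 2 vs 3] → B does not strictly dominate A (column Y: 5 ≤ 7)
  B vs C: [4 vs 7, 5 vs 4, 2 vs 7] → B does not strictly dominate C (column X: 4 ≤ 7)
  C vs A: [7 vs 3, 4 vs 7, 7 vs 3] → C does not strictly dominate A (column Y: 4 ≤ 7)
  C vs B: [7 vs 4, 4 vs 5, 7 vs 2] → C does not strictly dominate B (column Y: 4 ≤ 5)
No single strategy strictly dominates all others → no strictly dominant strategy.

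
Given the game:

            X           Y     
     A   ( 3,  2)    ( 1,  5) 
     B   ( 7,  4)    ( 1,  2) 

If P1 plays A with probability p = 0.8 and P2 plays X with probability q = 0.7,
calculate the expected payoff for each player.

E[P1] = 2.96, E[P2] = 3.0

Work:
E[P1] = p·q·π₁(A,X) + p·(1-q)·π₁(A,Y) + (1-p)·q·π₁(B,X) + (1-p)·(1-q)·π₁(B,Y)
= 0.8·0.7·3 + 0.8·0.3·1 + 0.2·0.7·7 + 0.2·0.3·1
= 2.96

E[P2] = 3.0 (similar calculation)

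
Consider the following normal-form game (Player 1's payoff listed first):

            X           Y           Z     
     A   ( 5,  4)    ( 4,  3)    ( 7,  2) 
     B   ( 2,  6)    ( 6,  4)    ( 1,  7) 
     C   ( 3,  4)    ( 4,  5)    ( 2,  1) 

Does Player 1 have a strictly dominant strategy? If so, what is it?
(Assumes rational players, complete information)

No strictly dominant strategy exists for Player 1

Work:
A strategy strictly dominates another if it gives a strictly higher payoff against every opponent action. Compare each pair of P1's strategies column-by-column:
  A vs B: [5 vs 2, 4 vs 6, 7 vs 1] → A does not strictly dominate B (column Y: 4 ≤ 6)
  A vs C: [5 vs 3, 4 vs 4, 7 vs 2] → A does not strictly dominate C (column Y: 4 ≤ 4)
  B vs A: [2 vs 5, 6 vs 4, 1 vs 7] → B does not strictly dominate A (column X: 2 ≤ 5)
  B vs C: [2 vs 3, 6 vs 4, 1 vs 2] → B does not strictly dominate C (column X: 2 ≤ 3)
  C vs A: [3 vs 5, 4 vs 4, 2 vs 7] → C does not strictly dominate A (column X: 3 ≤ 5)
  C vs B: [3 vs 2, 4 vs 6, 2 vs 1] → C does not strictly dominate B (column Y: 4 ≤ 6)
No single strategy strictly dominates all others → no strictly dominant strategy.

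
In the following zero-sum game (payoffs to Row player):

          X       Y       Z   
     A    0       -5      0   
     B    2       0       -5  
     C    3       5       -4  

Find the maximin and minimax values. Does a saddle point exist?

Maximin = -4, Minimax = 0, Saddle: False

Work:
Row minimums: [-5, -5, -4] → maximin = -4
Column maximums: [3, 5, 0] → minimax = 0
No saddle point (maximin ≠ minimax). Mixed strategy needed.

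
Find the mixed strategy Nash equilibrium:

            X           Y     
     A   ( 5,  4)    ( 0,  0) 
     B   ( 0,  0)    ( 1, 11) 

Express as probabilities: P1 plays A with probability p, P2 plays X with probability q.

p = 0.7333, q = 0.1667

Work:
Find probabilities that make opponent indifferent:
P2 chooses q to make P1 indifferent between A and B
P1 chooses p to make P2 indifferent between X and Y
Mixed NE: P1 plays (A: 0.7333, B: 0.2667), P2 plays (X: 0.1667, Y: 0.8333)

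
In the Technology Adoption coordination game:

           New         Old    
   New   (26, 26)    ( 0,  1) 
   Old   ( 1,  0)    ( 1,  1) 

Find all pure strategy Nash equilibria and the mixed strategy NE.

Pure NE: (New, New) and (Old, Old); Mixed NE: p = 0.0385, q = 0.0385

Work:
Check pure NE:
(New, New): (26, 26) - no unilateral deviation beneficial
(Old, Old): (1, 1) - no unilateral deviation beneficial
Mixed NE: P1 plays New with p = 0.0385, P2 plays New with q = 0.0385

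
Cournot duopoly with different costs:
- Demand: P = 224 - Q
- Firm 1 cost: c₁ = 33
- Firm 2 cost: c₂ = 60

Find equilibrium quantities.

q₁* = 72.67, q₂* = 45.67

Work:
Reaction: q₁ = (224 - 33 - q₂)/2
Reaction: q₂ = (224 - 60 - q₁)/2
Solve simultaneously:
q₁* = (224 - 2×33 + 60)/3 = 72.67
q₂* = (224 - 2×60 + 33)/3 = 45.67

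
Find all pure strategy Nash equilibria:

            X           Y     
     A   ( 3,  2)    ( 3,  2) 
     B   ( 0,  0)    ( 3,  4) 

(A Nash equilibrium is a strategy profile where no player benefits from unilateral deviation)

Nash equilibrium: (A, X), (A, Y), (B, Y)

Work:
Best responses:
  P1 vs X: payoffs [3, 0] → best response A (payoff 3)
  P1 vs Y: payoffs [3, 3] → best response A/B (payoff 3)
  P2 vs A: payoffs [2, 2] → best response X/Y (payoff 2)
  P2 vs B: payoffs [0, 4] → best response Y (payoff 4)
Mutual best responses: (A,X), (A,Y), (B,Y) → Nash equilibria.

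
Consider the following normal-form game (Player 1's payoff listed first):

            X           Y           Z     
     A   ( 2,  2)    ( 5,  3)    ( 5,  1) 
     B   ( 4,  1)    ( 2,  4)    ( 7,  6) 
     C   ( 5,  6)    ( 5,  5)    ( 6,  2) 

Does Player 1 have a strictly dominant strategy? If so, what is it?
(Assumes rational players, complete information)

No strictly dominant strategy exists for Player 1

Work:
A strategy strictly dominates another if it gives a strictly higher payoff against every opponent action. Compare each pair of P1's strategies column-by-column:
  A vs B: [2 vs 4, 5 vs 2, 5 vs 7] → A does not strictly dominate B (column X: 2 ≤ 4)
  A vs C: [2 vs 5, 5 vs 5, 5 vs 6] → A does not strictly dominate C (column X: 2 ≤ 5)
  B vs A: [4 vs 2, 2 vs 5, 7 vs 5] → B does not strictly dominate A (column Y: 2 ≤ 5)
  B vs C: [4 vs 5, 2 vs 5, 7 vs 6] → B does not strictly dominate C (column X: 4 ≤ 5)
  C vs A: [5 vs 2, 5 vs 5, 6 vs 5] → C does not strictly dominate A (column Y: 5 ≤ 5)
  C vs B: [5 vs 4, 5 vs 2, 6 vs 7] → C does not strictly dominate B (column Z: 6 ≤ 7)
No single strategy strictly dominates all others → no strictly dominant strategy.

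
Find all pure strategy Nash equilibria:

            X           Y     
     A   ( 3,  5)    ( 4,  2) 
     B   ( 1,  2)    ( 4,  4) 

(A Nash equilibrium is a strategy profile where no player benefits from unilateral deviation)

Nash equilibrium: (A, X), (B, Y)

Work:
Best responses:
  P1 vs X: payoffs [3, 1] → best response A (payoff 3)
  P1 vs Y: payoffs [4, 4] → best response A/B (payoff 4)
  P2 vs A: payoffs [5, 2] → best response X (payoff 5)
  P2 vs B: payoffs [2, 4] → best response Y (payoff 4)
Mutual best responses: (A,X), (B,Y) → Nash equilibria.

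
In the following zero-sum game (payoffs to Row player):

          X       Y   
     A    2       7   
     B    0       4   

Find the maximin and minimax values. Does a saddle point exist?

Maximin = 2, Minimax = 2, Saddle: True

Work:
Row minimums: [2, 0] → maximin = 2
Column maximums: [2, 7] → minimax = 2
Saddle point exists! Game value = 2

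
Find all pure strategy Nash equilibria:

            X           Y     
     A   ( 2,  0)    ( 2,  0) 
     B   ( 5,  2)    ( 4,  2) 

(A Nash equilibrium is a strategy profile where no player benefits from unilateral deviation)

Nash equilibrium: (B, X), (B, Y)

Work:
Best responses:
  P1 vs X: payoffs [2, 5] → best response B (payoff 5)
  P1 vs Y: payoffs [2, 4] → best response B (payoff 4)
  P2 vs A: payoffs [0, 0] → best response X/Y (payoff 0)
  P2 vs B: payoffs [2, 2] → best response X/Y (payoff 2)
Mutual best responses: (B,X), (B,Y) → Nash equilibria.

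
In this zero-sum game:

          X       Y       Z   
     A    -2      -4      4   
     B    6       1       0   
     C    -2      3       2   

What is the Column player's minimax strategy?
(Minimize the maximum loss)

Column should play Y, value = 3

Work:
Column player minimizes Row's maximum payoff:
Column X: max payoff to Row = 6
Column Y: max payoff to Row = 3
Column Z: max payoff to Row = 4
Minimum is 3, achieved by column Y.
Minimax strategy: Y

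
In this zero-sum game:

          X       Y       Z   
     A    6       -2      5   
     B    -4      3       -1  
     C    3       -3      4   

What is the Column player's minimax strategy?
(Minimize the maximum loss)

Column should play Y, value = 3

Work:
Column player minimizes Row's maximum payoff:
Column X: max payoff to Row = 6
Column Y: max payoff to Row = 3
Column Z: max payoff to Row = 5
Minimum is 3, achieved by column Y.
Minimax strategy: Y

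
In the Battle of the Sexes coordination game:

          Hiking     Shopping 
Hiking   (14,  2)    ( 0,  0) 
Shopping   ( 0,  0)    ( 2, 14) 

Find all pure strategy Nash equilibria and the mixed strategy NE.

Pure NE: (Hiking, Hiking) and (Shopping, Shopping); Mixed NE: p = 0.875, q = 0.125

Work:
Check pure NE:
(Hiking, Hiking): (14, 2) - no unilateral deviation beneficial
(Shopping, Shopping): (2, 14) - no unilateral deviation beneficial
Mixed NE: P1 plays Hiking with p = 0.875, P2 plays Hiking with q = 0.125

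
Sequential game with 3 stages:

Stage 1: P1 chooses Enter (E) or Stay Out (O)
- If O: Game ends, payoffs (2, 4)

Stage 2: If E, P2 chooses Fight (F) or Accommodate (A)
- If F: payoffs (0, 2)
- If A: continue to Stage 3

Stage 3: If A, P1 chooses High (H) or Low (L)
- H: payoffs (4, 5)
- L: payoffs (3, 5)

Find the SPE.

SPE: (E, A, H); Outcome (4, 5)

Work:
Stage 3: P1 chooses H (4 vs 3)
Stage 2: P2: F->2, A->5 (anticipating H). Choose A
Stage 1: P1: O->2, E->4 (anticipating A, H). Choose E
SPE path: E -> A -> H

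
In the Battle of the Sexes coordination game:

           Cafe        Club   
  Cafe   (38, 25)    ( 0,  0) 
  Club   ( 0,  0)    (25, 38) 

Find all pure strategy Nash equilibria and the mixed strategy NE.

Pure NE: (Cafe, Cafe) and (Club, Club); Mixed NE: p = 0.6032, q = 0.3968

Work:
Check pure NE:
(Cafe, Cafe): (38, 25) - no unilateral deviation beneficial
(Club, Club): (25, 38) - no unilateral deviation beneficial
Mixed NE: P1 plays Cafe with p = 0.6032, P2 plays Cafe with q = 0.3968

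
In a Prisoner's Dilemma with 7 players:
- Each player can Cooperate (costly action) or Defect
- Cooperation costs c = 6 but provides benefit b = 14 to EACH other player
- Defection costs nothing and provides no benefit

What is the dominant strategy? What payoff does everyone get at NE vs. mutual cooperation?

Dominant: Defect; NE payoff = 0; Coop payoff = 78

Work:
Defect dominates (saves cost c = 6, benefit to others is external)
NE: All defect → everyone gets 0
If all cooperate: each receives (6)×14 - 6 = 78
Social dilemma: 78 > 0 but NE gives 0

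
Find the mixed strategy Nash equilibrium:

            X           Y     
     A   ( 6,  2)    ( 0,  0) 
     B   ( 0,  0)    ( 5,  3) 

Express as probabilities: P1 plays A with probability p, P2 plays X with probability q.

p = 0.6, q = 0.4545

Work:
Find probabilities that make opponent indifferent:
P2 chooses q to make P1 indifferent between A and B
P1 chooses p to make P2 indifferent between X and Y
Mixed NE: P1 plays (A: 0.6, B: 0.4), P2 plays (X: 0.4545, Y: 0.5455)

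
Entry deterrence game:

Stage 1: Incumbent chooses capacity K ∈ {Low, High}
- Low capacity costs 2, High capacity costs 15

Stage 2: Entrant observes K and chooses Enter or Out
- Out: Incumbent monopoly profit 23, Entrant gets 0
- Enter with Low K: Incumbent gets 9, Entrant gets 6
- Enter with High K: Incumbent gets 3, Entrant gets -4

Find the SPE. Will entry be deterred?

SPE: (High, Enter|Low, Out|High); Entry deterred. Incumbent net profit = 8

Work:
After Low K: Entrant enters (6 > 0)
After High K: Entrant stays out (-4 < 0)
Incumbent: Low → 9−2=7, High → 23−15=8
Incumbent chooses High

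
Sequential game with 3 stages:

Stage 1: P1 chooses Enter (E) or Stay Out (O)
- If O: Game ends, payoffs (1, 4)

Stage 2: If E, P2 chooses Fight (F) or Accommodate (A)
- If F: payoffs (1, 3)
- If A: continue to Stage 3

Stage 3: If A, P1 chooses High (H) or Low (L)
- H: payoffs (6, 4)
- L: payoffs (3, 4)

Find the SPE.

SPE: (E, A, H); Outcome (6, 4)

Work:
Stage 3: P1 chooses H (6 vs 3)
Stage 2: P2: F->3, A->4 (anticipating H). Choose A
Stage 1: P1: O->1, E->6 (anticipating A, H). Choose E
SPE path: E -> A -> H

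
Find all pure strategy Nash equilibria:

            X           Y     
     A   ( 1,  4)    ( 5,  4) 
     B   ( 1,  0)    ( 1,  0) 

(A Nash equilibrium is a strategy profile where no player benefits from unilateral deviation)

Nash equilibrium: (A, X), (A, Y), (B, X)

Work:
Best responses:
  P1 vs X: payoffs [1, 1] → best response A/B (payoff 1)
  P1 vs Y: payoffs [5, 1] → best response A (payoff 5)
  P2 vs A: payoffs [4, 4] → best response X/Y (payoff 4)
  P2 vs B: payoffs [0, 0] → best response X/Y (payoff 0)
Mutual best responses: (A,X), (A,Y), (B,X) → Nash equilibria.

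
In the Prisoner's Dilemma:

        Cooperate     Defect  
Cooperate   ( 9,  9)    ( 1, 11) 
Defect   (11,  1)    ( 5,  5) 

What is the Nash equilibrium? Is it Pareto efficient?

(Defect, Defect) is NE; not Pareto efficient

Work:
Defect dominates Cooperate for both players:
If P2 cooperates: Defect (11) > Cooperate (9)
If P2 defects: Defect (5) > Cooperate (1)
NE: (Defect, Defect) with payoff (5, 5)
But (Cooperate, Cooperate) = (9, 9) Pareto dominates (5, 5)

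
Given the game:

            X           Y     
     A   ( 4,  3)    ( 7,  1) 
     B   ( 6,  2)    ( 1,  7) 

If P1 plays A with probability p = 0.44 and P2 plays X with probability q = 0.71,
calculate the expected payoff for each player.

E[P1] = 4.6908, E[P2] = 2.9968

Work:
E[P1] = p·q·π₁(A,X) + p·(1-q)·π₁(A,Y) + (1-p)·q·π₁(B,X) + (1-p)·(1-q)·π₁(B,Y)
= 0.44·0.71·4 + 0.44·0.29·7 + 0.56·0.71·6 + 0.56·0.29·1
= 4.6908

E[P2] = 2.9968 (similar calculation)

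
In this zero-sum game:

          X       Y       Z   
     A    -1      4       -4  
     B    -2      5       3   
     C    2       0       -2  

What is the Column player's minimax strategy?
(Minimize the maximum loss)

Column should play X, value = 2

Work:
Column player minimizes Row's maximum payoff:
Column X: max payoff to Row = 2
Column Y: max payoff to Row = 5
Column Z: max payoff to Row = 3
Minimum is 2, achieved by column X.
Minimax strategy: X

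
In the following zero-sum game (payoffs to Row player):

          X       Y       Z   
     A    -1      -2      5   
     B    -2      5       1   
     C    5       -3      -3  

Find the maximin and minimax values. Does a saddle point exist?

Maximin = -2, Minimax = 5, Saddle: False

Work:
Row minimums: [-2, -2, -3] → maximin = -2
Column maximums: [5, 5, 5] → minimax = 5
No saddle point (maximin ≠ minimax). Mixed strategy needed.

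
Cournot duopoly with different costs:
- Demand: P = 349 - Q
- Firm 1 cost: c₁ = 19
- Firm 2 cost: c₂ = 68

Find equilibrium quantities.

q₁* = 126.33, q₂* = 77.33

Work:
Reaction: q₁ = (349 - 19 - q₂)/2
Reaction: q₂ = (349 - 68 - q₁)/2
Solve simultaneously:
q₁* = (349 - 2×19 + 68)/3 = 126.33
q₂* = (349 - 2×68 + 19)/3 = 77.33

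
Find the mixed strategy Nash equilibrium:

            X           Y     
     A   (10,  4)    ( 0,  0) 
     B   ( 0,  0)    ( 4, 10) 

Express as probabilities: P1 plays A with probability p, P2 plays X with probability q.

p = 0.7143, q = 0.2857

Work:
Find probabilities that make opponent indifferent:
P2 chooses q to make P1 indifferent between A and B
P1 chooses p to make P2 indifferent between X and Y
Mixed NE: P1 plays (A: 0.7143, B: 0.2857), P2 plays (X: 0.2857, Y: 0.7143)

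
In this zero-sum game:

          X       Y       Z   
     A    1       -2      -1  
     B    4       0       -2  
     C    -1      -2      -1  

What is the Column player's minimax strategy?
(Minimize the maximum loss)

Column should play Z, value = -1

Work:
Column player minimizes Row's maximum payoff:
Column X: max payoff to Row = 4
Column Y: max payoff to Row = 0
Column Z: max payoff to Row = -1
Minimum is -1, achieved by column Z.
Minimax strategy: Z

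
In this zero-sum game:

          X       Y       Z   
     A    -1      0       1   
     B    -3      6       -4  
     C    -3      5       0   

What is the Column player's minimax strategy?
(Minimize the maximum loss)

Column should play X, value = -1

Work:
Column player minimizes Row's maximum payoff:
Column X: max payoff to Row = -1
Column Y: max payoff to Row = 6
Column Z: max payoff to Row = 1
Minimum is -1, achieved by column X.
Minimax strategy: X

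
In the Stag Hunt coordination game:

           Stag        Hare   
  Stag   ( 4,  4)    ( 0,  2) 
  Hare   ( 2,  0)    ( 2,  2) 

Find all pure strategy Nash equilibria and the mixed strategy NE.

Pure NE: (Stag, Stag) and (Hare, Hare); Mixed NE: p = 0.5, q = 0.5

Work:
Check pure NE:
(Stag, Stag): (4, 4) - no unilateral deviation beneficial
(Hare, Hare): (2, 2) - no unilateral deviation beneficial
Mixed NE: P1 plays Stag with p = 0.5, P2 plays Stag with q = 0.5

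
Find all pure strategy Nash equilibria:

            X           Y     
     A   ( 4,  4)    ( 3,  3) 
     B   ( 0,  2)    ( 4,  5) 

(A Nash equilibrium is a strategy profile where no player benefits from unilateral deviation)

Nash equilibrium: (A, X), (B, Y)

Work:
Best responses:
  P1 vs X: payoffs [4, 0] → best response A (payoff 4)
  P1 vs Y: payoffs [3, 4] → best response B (payoff 4)
  P2 vs A: payoffs [4, 3] → best response X (payoff 4)
  P2 vs B: payoffs [2, 5] → best response Y (payoff 5)
Mutual best responses: (A,X), (B,Y) → Nash equilibria.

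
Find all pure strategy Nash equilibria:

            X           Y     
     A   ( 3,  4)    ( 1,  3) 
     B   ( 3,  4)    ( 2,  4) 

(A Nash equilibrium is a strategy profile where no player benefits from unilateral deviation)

Nash equilibrium: (A, X), (B, X), (B, Y)

Work:
Best responses:
  P1 vs X: payoffs [3, 3] → best response A/B (payoff 3)
  P1 vs Y: payoffs [1, 2] → best response B (payoff 2)
  P2 vs A: payoffs [4, 3] → best response X (payoff 4)
  P2 vs B: payoffs [4, 4] → best response X/Y (payoff 4)
Mutual best responses: (A,X), (B,X), (B,Y) → Nash equilibria.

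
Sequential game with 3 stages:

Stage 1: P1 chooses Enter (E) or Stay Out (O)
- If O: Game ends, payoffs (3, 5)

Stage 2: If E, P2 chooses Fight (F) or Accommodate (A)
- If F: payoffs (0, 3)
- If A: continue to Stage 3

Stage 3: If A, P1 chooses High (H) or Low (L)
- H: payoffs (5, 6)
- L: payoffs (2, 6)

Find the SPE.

SPE: (E, A, H); Outcome (5, 6)

Work:
Stage 3: P1 chooses H (5 vs 2)
Stage 2: P2: F->3, A->6 (anticipating H). Choose A
Stage 1: P1: O->3, E->5 (anticipating A, H). Choose E
SPE path: E -> A -> H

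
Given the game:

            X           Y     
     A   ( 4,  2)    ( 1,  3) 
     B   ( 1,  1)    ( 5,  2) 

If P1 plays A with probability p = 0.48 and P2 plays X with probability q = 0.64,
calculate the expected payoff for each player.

E[P1] = 2.6704, E[P2] = 1.84

Work:
E[P1] = p·q·π₁(A,X) + p·(1-q)·π₁(A,Y) + (1-p)·q·π₁(B,X) + (1-p)·(1-q)·π₁(B,Y)
= 0.48·0.64·4 + 0.48·0.36·1 + 0.52·0.64·1 + 0.52·0.36·5
= 2.6704

E[P2] = 1.84 (similar calculation)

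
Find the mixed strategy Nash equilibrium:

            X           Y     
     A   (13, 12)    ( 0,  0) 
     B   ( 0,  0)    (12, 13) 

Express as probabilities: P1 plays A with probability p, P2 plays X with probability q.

p = 0.52, q = 0.48

Work:
Find probabilities that make opponent indifferent:
P2 chooses q to make P1 indifferent between A and B
P1 chooses p to make P2 indifferent between X and Y
Mixed NE: P1 plays (A: 0.52, B: 0.48), P2 plays (X: 0.48, Y: 0.52)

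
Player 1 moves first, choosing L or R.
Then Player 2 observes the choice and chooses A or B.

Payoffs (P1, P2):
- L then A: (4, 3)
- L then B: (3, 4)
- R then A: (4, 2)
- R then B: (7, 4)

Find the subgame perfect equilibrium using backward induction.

P1 plays R, P2 plays B after L and B after R; Payoff (7, 4)

Work:
Backward induction:
After L: P2 chooses B → P1 gets 3
After R: P2 chooses B → P1 gets 7
P1 chooses R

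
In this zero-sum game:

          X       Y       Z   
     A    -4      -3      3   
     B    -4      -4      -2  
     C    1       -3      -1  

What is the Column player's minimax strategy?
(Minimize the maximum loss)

Column should play Y, value = -3

Work:
Column player minimizes Row's maximum payoff:
Column X: max payoff to Row = 1
Column Y: max payoff to Row = -3
Column Z: max payoff to Row = 3
Minimum is -3, achieved by column Y.
Minimax strategy: Y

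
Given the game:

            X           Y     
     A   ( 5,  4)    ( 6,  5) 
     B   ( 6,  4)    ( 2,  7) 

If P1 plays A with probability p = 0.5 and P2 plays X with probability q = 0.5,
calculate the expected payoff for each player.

E[P1] = 4.75, E[P2] = 5.0

Work:
E[P1] = p·q·π₁(A,X) + p·(1-q)·π₁(A,Y) + (1-p)·q·π₁(B,X) + (1-p)·(1-q)·π₁(B,Y)
= 0.5·0.5·5 + 0.5·0.5·6 + 0.5·0.5·6 + 0.5·0.5·2
= 4.75

E[P2] = 5.0 (similar calculation)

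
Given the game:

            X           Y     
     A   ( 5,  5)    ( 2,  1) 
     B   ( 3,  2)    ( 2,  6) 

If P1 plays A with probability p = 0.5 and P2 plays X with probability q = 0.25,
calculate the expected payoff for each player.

E[P1] = 2.5, E[P2] = 3.5

Work:
E[P1] = p·q·π₁(A,X) + p·(1-q)·π₁(A,Y) + (1-p)·q·π₁(B,X) + (1-p)·(1-q)·π₁(B,Y)
= 0.5·0.25·5 + 0.5·0.75·2 + 0.5·0.25·3 + 0.5·0.75·2
= 2.5

E[P2] = 3.5 (similar calculation)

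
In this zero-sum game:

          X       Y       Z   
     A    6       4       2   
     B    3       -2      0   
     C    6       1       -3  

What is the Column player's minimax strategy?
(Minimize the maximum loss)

Column should play Z, value = 2

Work:
Column player minimizes Row's maximum payoff:
Column X: max payoff to Row = 6
Column Y: max payoff to Row = 4
Column Z: max payoff to Row = 2
Minimum is 2, achieved by column Z.
Minimax strategy: Z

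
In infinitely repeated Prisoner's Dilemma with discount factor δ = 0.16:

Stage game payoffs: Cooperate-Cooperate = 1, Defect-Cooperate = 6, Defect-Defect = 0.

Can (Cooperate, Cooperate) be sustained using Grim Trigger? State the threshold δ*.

δ* = 0.8333; since δ = 0.16 < 0.8333, cooperation cannot be sustained

Work:
For Grim Trigger:
Cooperate forever: 1/(1-δ)
Defect then punished: 6 + 0·δ/(1-δ)
Need: 1/(1-δ) ≥ 6 + 0·δ/(1-δ)
Solving: δ ≥ (T-R)/(T-P) = (6-1)/(6-0) = 0.8333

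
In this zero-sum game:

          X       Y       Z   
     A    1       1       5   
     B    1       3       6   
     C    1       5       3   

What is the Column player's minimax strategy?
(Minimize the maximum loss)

Column should play X, value = 1

Work:
Column player minimizes Row's maximum payoff:
Column X: max payoff to Row = 1
Column Y: max payoff to Row = 5
Column Z: max payoff to Row = 6
Minimum is 1, achieved by column X.
Minimax strategy: X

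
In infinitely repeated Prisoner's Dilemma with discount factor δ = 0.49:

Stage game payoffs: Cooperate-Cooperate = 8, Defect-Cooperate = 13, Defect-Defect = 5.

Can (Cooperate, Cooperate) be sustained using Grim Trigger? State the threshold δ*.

δ* = 0.625; since δ = 0.49 < 0.625, cooperation cannot be sustained

Work:
For Grim Trigger:
Cooperate forever: 8/(1-δ)
Defect then punished: 13 + 5·δ/(1-δ)
Need: 8/(1-δ) ≥ 13 + 5·δ/(1-δ)
Solving: δ ≥ (T-R)/(T-P) = (13-8)/(13-5) = 0.625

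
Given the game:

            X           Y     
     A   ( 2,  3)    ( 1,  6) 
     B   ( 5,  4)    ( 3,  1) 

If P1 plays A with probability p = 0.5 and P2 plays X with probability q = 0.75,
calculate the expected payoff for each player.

E[P1] = 3.125, E[P2] = 3.5

Work:
E[P1] = p·q·π₁(A,X) + p·(1-q)·π₁(A,Y) + (1-p)·q·π₁(B,X) + (1-p)·(1-q)·π₁(B,Y)
= 0.5·0.75·2 + 0.5·0.25·1 + 0.5·0.75·5 + 0.5·0.25·3
= 3.125

E[P2] = 3.5 (similar calculation)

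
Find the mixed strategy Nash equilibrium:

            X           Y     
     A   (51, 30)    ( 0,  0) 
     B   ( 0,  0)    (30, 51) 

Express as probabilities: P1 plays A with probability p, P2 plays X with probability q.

p = 0.6296, q = 0.3704

Work:
Find probabilities that make opponent indifferent:
P2 chooses q to make P1 indifferent between A and B
P1 chooses p to make P2 indifferent between X and Y
Mixed NE: P1 plays (A: 0.6296, B: 0.3704), P2 plays (X: 0.3704, Y: 0.6296)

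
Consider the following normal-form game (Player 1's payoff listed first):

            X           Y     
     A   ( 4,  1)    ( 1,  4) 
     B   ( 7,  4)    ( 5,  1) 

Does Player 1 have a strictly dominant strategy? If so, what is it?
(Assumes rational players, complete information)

Yes, Player 1's strictly dominant strategy is B

Work:
A strategy strictly dominates another if it gives a strictly higher payoff against every opponent action. Compare each pair of P1's strategies column-by-column:
  A vs B: [4 vs 7, 1 vs 5] → A does not strictly dominate B (column X: 4 ≤ 7)
  B vs A: [7 vs 4, 5 vs 1] → B strictly dominates A
B strictly dominates every other strategy → strictly dominant.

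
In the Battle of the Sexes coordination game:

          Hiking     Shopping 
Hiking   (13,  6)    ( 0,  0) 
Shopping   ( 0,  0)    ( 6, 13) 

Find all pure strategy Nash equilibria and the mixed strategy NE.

Pure NE: (Hiking, Hiking) and (Shopping, Shopping); Mixed NE: p = 0.6842, q = 0.3158

Work:
Check pure NE:
(Hiking, Hiking): (13, 6) - no unilateral deviation beneficial
(Shopping, Shopping): (6, 13) - no unilateral deviation beneficial
Mixed NE: P1 plays Hiking with p = 0.6842, P2 plays Hiking with q = 0.3158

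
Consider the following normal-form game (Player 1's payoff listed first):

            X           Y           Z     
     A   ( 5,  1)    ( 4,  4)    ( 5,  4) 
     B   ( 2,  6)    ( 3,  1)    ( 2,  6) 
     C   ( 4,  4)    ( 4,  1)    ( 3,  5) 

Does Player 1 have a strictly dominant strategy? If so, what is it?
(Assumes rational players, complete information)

No strictly dominant strategy exists for Player 1

Work:
A strategy strictly dominates another if it gives a strictly higher payoff against every opponent action. Compare each pair of P1's strategies column-by-column:
  A vs B: [5 vs 2, 4 vs 3, 5 vs 2] → A strictly dominates B
  A vs C: [5 vs 4, 4 vs 4, 5 vs 3] → A does not strictly dominate C (column Y: 4 ≤ 4)
  B vs A: [2 vs 5, 3 vs 4, 2 vs 5] → B does not strictly dominate A (column X: 2 ≤ 5)
  B vs C: [2 vs 4, 3 vs 4, 2 vs 3] → B does not strictly dominate C (column X: 2 ≤ 4)
  C vs A: [4 vs 5, 4 vs 4, 3 vs 5] → C does not strictly dominate A (column X: 4 ≤ 5)
  C vs B: [4 vs 2, 4 vs 3, 3 vs 2] → C strictly dominates B
No single strategy strictly dominates all others → no strictly dominant strategy.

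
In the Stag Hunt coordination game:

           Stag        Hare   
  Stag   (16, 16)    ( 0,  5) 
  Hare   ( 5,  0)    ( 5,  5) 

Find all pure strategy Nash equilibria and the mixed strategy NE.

Pure NE: (Stag, Stag) and (Hare, Hare); Mixed NE: p = 0.3125, q = 0.3125

Work:
Check pure NE:
(Stag, Stag): (16, 16) - no unilateral deviation beneficial
(Hare, Hare): (5, 5) - no unilateral deviation beneficial
Mixed NE: P1 plays Stag with p = 0.3125, P2 plays Stag with q = 0.3125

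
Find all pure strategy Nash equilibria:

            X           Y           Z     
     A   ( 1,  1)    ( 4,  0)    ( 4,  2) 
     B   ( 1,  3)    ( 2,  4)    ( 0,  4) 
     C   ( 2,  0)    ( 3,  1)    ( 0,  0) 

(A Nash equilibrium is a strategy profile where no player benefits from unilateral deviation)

Nash equilibrium: (A, Z)

Work:
Best responses:
  P1 vs X: payoffs [1, 1, 2] → best response C (payoff 2)
  P1 vs Y: payoffs [4, 2, 3] → best response A (payoff 4)
  P1 vs Z: payoffs [4, 0, 0] → best response A (payoff 4)
  P2 vs A: payoffs [1, 0, 2] → best response Z (payoff 2)
  P2 vs B: payoffs [3, 4, 4] → best response Y/Z (payoff 4)
  P2 vs C: payoffs [0, 1, 0] → best response Y (payoff 1)
Mutual best responses: (A,Z) → Nash equilibria.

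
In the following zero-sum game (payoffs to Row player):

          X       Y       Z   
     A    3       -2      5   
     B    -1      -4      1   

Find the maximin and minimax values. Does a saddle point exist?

Maximin = -2, Minimax = -2, Saddle: True

Work:
Row minimums: [-2, -4] → maximin = -2
Column maximums: [3, -2, 5] → minimax = -2
Saddle point exists! Game value = -2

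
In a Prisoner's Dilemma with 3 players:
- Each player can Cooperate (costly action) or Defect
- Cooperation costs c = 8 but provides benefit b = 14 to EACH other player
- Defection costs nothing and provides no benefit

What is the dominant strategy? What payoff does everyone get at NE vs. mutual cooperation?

Dominant: Defect; NE payoff = 0; Coop payoff = 20

Work:
Defect dominates (saves cost c = 8, benefit to others is external)
NE: All defect → everyone gets 0
If all cooperate: each receives (2)×14 - 8 = 20
Social dilemma: 20 > 0 but NE gives 0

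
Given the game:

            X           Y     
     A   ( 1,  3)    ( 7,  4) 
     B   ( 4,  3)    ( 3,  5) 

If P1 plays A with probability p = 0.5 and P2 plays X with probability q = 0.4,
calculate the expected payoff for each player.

E[P1] = 4.0, E[P2] = 3.9

Work:
E[P1] = p·q·π₁(A,X) + p·(1-q)·π₁(A,Y) + (1-p)·q·π₁(B,X) + (1-p)·(1-q)·π₁(B,Y)
= 0.5·0.4·1 + 0.5·0.6·7 + 0.5·0.4·4 + 0.5·0.6·3
= 4.0

E[P2] = 3.9 (similar calculation)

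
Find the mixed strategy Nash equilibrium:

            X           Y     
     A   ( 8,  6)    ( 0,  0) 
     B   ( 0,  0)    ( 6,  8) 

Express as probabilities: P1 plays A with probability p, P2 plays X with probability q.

p = 0.5714, q = 0.4286

Work:
Find probabilities that make opponent indifferent:
P2 chooses q to make P1 indifferent between A and B
P1 chooses p to make P2 indifferent between X and Y
Mixed NE: P1 plays (A: 0.5714, B: 0.4286), P2 plays (X: 0.4286, Y: 0.5714)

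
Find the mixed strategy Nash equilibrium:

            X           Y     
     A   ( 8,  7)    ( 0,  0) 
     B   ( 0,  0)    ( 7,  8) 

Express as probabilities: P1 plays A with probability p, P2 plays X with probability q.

p = 0.5333, q = 0.4667

Work:
Find probabilities that make opponent indifferent:
P2 chooses q to make P1 indifferent between A and B
P1 chooses p to make P2 indifferent between X and Y
Mixed NE: P1 plays (A: 0.5333, B: 0.4667), P2 plays (X: 0.4667, Y: 0.5333)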